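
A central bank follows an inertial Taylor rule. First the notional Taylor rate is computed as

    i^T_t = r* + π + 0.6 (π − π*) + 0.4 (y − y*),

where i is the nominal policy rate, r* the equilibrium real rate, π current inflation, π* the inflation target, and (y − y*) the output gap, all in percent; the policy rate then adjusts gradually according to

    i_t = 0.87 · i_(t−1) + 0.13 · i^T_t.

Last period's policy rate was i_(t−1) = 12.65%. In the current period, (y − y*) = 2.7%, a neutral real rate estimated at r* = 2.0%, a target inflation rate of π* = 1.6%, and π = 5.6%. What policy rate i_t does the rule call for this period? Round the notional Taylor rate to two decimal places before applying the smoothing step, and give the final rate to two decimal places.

i^T_t = 2.0 + 5.6 + 0.6 × (5.6 − 1.6) + 0.4 × 2.7
   = 2.0 + 5.6 + 2.4 + 1.08 = 11.08
i_t = 0.87 × 12.65 + 0.13 × 11.08 = 11.0055 + 1.4404 = 12.45

12.45%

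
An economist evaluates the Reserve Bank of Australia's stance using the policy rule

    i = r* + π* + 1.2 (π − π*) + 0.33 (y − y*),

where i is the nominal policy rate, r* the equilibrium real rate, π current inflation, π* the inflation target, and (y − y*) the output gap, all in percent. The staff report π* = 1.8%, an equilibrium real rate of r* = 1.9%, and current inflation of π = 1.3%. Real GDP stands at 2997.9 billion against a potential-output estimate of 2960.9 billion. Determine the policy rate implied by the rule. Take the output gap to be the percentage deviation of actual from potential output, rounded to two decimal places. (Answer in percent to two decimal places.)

Output gap = 100 × (2997.9 − 2960.9) / 2960.9 = 1.25%.
i = 1.90 + 1.80 + 1.2 × (1.30 − 1.80) + 0.33 × 1.25
   = 1.90 + 1.8 − 0.6 + 0.4125 = 3.51

3.51%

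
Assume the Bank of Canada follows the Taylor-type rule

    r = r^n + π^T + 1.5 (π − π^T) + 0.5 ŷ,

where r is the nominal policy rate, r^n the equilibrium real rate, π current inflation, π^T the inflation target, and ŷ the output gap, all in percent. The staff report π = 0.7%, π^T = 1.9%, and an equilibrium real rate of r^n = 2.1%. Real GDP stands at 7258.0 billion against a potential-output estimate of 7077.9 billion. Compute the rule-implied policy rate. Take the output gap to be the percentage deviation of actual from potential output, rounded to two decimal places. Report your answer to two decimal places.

3.47%

Output gap = 100 × (7258.0 − 7077.9) / 7077.9 = 2.54%.
r = 2.10 + 1.90 + 1.5 × (0.70 − 1.90) + 0.5 × 2.54
   = 2.10 + 1.9 − 1.8 + 1.27 = 3.47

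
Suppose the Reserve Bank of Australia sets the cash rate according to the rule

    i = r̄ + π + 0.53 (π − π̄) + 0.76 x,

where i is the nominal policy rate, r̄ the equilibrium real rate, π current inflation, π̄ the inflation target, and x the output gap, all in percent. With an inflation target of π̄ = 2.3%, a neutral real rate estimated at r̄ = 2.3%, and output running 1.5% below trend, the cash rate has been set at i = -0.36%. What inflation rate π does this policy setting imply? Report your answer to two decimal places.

-0.20%

Output 1.5% below potential → x = -1.5.
Collecting π: i = r̄ + (1 + 0.53) π − 0.53 π̄ + 0.76 x
1.53 π = -0.36 − 2.3 + 0.53 × 2.3 − 0.76 × (-1.5) = -0.301
π = -0.301 / 1.53 = -0.20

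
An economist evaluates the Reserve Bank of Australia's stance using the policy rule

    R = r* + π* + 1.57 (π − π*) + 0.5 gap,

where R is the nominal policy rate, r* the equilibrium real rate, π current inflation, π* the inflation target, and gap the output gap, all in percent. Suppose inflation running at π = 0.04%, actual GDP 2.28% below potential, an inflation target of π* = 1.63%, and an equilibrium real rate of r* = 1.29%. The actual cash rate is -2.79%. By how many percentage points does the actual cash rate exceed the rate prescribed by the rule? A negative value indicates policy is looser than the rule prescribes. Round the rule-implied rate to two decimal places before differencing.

Output 2.28% below potential → gap = -2.28.
R = 1.29 + 1.63 + 1.57 × (0.04 − 1.63) + 0.5 × (-2.28)
   = 1.29 + 1.63 − 2.4963 − 1.14 = -0.72
Deviation = -2.79 − (-0.72) = -2.07 pp.

-2.07 pp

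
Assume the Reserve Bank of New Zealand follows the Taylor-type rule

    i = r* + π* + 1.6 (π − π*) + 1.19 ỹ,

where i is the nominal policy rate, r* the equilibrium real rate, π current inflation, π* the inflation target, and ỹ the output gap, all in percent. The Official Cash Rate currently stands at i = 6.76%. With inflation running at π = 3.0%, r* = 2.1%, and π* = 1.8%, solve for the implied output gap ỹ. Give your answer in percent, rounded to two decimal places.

0.79%

1.19 ỹ = 6.76 − 2.1 − 1.8 − 1.6 × (3.0 − 1.8) = 0.94
ỹ = 0.94 / 1.19 = 0.79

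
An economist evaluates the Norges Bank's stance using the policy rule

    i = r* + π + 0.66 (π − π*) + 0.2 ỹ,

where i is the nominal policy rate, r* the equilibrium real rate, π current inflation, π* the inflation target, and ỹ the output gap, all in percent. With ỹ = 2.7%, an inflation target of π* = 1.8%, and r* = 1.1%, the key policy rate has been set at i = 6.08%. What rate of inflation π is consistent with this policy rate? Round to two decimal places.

Collecting π: i = r* + (1 + 0.66) π − 0.66 π* + 0.2 ỹ
1.66 π = 6.08 − 1.1 + 0.66 × 1.8 − 0.2 × 2.7 = 5.628
π = 5.628 / 1.66 = 3.39

3.39%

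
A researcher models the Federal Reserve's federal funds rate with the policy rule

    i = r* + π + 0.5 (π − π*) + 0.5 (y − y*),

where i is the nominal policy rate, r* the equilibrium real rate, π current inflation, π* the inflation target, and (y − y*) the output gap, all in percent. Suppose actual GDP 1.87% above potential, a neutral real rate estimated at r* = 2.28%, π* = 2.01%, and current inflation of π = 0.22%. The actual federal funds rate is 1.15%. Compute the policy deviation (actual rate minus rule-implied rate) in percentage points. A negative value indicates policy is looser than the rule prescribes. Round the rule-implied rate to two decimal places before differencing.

-1.39 pp

Output 1.87% above potential → (y − y*) = 1.87.
i = 2.28 + 0.22 + 0.5 × (0.22 − 2.01) + 0.5 × 1.87
   = 2.28 + 0.22 − 0.895 + 0.935 = 2.54
Deviation = 1.15 − 2.54 = -1.39 pp.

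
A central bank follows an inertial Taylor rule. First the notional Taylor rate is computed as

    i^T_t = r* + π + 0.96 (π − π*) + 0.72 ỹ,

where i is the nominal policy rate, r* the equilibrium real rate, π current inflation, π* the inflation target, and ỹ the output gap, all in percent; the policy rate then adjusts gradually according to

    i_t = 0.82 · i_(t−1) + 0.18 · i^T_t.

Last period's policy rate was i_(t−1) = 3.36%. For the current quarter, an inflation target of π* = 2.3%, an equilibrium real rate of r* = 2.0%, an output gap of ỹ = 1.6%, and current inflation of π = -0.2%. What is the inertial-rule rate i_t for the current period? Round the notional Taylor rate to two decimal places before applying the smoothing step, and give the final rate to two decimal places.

2.85%

i^T_t = 2.0 + (-0.2) + 0.96 × (-0.2 − 2.3) + 0.72 × 1.6
   = 2.0 − 0.2 − 2.4 + 1.152 = 0.55
i_t = 0.82 × 3.36 + 0.18 × 0.55 = 2.7552 + 0.099 = 2.85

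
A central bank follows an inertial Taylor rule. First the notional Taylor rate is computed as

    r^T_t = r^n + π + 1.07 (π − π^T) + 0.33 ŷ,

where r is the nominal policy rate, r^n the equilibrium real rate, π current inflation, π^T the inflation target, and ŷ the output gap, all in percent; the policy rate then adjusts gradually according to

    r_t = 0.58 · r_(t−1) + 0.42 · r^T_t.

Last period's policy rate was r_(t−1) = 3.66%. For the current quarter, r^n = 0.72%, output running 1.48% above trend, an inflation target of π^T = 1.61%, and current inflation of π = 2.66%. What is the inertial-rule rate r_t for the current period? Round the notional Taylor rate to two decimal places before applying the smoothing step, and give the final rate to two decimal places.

4.22%

Output 1.48% above potential → ŷ = 1.48.
r^T_t = 0.72 + 2.66 + 1.07 × (2.66 − 1.61) + 0.33 × 1.48
   = 0.72 + 2.66 + 1.1235 + 0.4884 = 4.99
r_t = 0.58 × 3.66 + 0.42 × 4.99 = 2.1228 + 2.0958 = 4.22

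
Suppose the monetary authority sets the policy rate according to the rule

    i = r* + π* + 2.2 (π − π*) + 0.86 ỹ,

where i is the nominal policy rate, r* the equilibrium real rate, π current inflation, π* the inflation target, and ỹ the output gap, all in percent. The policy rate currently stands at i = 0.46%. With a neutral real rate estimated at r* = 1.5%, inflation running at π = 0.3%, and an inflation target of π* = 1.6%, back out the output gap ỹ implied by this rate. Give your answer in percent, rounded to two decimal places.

0.86 ỹ = 0.46 − 1.5 − 1.6 − 2.2 × (0.3 − 1.6) = 0.22
ỹ = 0.22 / 0.86 = 0.26

0.26%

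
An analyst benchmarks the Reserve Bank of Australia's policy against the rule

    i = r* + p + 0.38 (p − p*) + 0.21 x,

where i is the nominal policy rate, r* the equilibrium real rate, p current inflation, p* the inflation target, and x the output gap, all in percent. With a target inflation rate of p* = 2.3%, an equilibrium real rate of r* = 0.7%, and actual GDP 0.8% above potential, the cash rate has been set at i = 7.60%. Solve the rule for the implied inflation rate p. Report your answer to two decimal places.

Output 0.8% above potential → x = 0.8.
Collecting p: i = r* + (1 + 0.38) p − 0.38 p* + 0.21 x
1.38 p = 7.60 − 0.7 + 0.38 × 2.3 − 0.21 × 0.8 = 7.606
p = 7.606 / 1.38 = 5.51

5.51%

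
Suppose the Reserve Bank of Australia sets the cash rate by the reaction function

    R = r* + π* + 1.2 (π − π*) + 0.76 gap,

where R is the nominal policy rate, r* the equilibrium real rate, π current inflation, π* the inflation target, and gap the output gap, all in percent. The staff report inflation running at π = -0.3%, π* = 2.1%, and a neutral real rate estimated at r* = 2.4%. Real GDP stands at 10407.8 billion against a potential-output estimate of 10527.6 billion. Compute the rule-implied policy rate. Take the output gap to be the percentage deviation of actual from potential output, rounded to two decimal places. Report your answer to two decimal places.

Output gap = 100 × (10407.8 − 10527.6) / 10527.6 = -1.14%.
R = 2.40 + 2.10 + 1.2 × (-0.30 − 2.10) + 0.76 × (-1.14)
   = 2.40 + 2.1 − 2.88 − 0.8664 = 0.75

0.75%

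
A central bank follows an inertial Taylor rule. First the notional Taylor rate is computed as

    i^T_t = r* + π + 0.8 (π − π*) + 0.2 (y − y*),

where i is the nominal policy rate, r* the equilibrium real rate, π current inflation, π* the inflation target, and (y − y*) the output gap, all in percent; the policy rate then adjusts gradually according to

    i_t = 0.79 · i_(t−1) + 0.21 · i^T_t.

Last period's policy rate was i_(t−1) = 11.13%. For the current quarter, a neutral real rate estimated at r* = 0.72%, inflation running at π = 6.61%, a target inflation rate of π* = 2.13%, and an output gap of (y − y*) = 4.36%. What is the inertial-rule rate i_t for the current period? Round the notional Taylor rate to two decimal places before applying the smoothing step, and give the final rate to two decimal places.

i^T_t = 0.72 + 6.61 + 0.8 × (6.61 − 2.13) + 0.2 × 4.36
   = 0.72 + 6.61 + 3.584 + 0.872 = 11.79
i_t = 0.79 × 11.13 + 0.21 × 11.79 = 8.7927 + 2.4759 = 11.27

11.27%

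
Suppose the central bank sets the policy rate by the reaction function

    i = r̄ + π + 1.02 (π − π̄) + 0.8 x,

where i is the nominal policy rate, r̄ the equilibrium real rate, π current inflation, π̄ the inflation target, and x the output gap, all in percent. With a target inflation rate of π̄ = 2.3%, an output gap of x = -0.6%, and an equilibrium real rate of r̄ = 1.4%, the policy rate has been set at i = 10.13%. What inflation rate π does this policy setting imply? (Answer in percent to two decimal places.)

5.72%

Collecting π: i = r̄ + (1 + 1.02) π − 1.02 π̄ + 0.8 x
2.02 π = 10.13 − 1.4 + 1.02 × 2.3 − 0.8 × (-0.6) = 11.556
π = 11.556 / 2.02 = 5.72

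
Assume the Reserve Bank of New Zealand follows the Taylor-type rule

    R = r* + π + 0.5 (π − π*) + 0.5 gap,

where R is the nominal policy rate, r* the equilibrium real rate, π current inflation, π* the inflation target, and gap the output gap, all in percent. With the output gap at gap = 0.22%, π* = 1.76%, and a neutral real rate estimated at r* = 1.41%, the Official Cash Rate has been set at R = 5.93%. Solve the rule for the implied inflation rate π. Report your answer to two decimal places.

Collecting π: R = r* + (1 + 0.5) π − 0.5 π* + 0.5 gap
1.5 π = 5.93 − 1.41 + 0.5 × 1.76 − 0.5 × 0.22 = 5.29
π = 5.29 / 1.5 = 3.53

3.53%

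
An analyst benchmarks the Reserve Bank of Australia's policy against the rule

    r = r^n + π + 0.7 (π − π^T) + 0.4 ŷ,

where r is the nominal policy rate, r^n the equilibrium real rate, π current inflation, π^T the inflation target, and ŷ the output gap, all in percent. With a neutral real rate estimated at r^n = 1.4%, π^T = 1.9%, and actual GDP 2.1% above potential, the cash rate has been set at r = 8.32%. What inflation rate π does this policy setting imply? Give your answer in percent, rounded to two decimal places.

4.36%

Output 2.1% above potential → ŷ = 2.1.
Collecting π: r = r^n + (1 + 0.7) π − 0.7 π^T + 0.4 ŷ
1.7 π = 8.32 − 1.4 + 0.7 × 1.9 − 0.4 × 2.1 = 7.41
π = 7.41 / 1.7 = 4.36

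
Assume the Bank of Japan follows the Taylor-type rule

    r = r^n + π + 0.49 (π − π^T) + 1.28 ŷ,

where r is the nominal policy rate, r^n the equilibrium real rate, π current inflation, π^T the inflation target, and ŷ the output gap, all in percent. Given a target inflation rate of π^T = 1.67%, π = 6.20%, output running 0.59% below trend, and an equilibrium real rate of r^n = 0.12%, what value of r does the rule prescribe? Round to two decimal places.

Output 0.59% below potential → ŷ = -0.59.
r = 0.12 + 6.20 + 0.49 × (6.20 − 1.67) + 1.28 × (-0.59)
   = 0.12 + 6.2 + 2.2197 − 0.7552 = 7.78

7.78%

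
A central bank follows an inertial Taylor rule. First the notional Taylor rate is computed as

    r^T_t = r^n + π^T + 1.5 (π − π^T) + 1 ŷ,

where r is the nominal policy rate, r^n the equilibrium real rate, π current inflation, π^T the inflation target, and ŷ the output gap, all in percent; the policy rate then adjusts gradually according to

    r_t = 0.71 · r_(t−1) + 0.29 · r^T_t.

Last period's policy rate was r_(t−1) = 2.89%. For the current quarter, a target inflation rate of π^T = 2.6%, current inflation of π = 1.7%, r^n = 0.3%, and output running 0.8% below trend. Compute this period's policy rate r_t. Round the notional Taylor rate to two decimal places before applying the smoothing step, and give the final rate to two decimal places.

Output 0.8% below potential → ŷ = -0.8.
r^T_t = 0.3 + 2.6 + 1.5 × (1.7 − 2.6) + 1 × (-0.8)
   = 0.3 + 2.6 − 1.35 − 0.8 = 0.75
r_t = 0.71 × 2.89 + 0.29 × 0.75 = 2.0519 + 0.2175 = 2.27

2.27%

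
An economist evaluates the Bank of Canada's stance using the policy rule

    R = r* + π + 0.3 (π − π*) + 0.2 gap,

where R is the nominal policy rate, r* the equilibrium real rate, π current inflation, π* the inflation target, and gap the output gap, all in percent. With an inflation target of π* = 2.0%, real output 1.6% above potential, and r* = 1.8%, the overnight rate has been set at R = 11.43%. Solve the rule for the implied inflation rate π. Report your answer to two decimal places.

Output 1.6% above potential → gap = 1.6.
Collecting π: R = r* + (1 + 0.3) π − 0.3 π* + 0.2 gap
1.3 π = 11.43 − 1.8 + 0.3 × 2.0 − 0.2 × 1.6 = 9.91
π = 9.91 / 1.3 = 7.62

7.62%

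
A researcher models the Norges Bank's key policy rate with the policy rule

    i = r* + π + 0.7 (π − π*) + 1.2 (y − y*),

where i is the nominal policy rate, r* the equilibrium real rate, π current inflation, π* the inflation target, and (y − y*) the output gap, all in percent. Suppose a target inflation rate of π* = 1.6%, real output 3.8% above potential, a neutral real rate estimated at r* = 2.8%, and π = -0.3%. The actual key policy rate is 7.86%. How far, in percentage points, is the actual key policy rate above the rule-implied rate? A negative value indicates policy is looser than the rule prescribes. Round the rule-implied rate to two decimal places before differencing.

2.13 pp

Output 3.8% above potential → (y − y*) = 3.8.
i = 2.8 + (-0.3) + 0.7 × (-0.3 − 1.6) + 1.2 × 3.8
   = 2.8 − 0.3 − 1.33 + 4.56 = 5.73
Deviation = 7.86 − 5.73 = 2.13 pp.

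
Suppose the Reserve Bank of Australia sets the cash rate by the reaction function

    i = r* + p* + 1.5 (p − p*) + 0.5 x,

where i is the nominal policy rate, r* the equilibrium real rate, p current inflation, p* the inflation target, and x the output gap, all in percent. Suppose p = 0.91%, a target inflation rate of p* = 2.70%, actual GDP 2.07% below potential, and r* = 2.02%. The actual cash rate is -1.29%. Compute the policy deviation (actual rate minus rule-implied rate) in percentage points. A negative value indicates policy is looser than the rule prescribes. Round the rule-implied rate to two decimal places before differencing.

Output 2.07% below potential → x = -2.07.
i = 2.02 + 2.70 + 1.5 × (0.91 − 2.70) + 0.5 × (-2.07)
   = 2.02 + 2.7 − 2.685 − 1.035 = 1.00
Deviation = -1.29 − 1.00 = -2.29 pp.

-2.29 pp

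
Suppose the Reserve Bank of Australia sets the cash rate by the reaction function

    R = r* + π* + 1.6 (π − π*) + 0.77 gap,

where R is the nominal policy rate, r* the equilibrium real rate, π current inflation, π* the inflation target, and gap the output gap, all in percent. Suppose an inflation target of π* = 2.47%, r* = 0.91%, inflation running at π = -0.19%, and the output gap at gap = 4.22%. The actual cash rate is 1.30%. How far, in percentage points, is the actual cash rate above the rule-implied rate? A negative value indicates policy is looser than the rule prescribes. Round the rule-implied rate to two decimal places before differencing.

R = 0.91 + 2.47 + 1.6 × (-0.19 − 2.47) + 0.77 × 4.22
   = 0.91 + 2.47 − 4.256 + 3.2494 = 2.37
Deviation = 1.30 − 2.37 = -1.07 pp.

-1.07 pp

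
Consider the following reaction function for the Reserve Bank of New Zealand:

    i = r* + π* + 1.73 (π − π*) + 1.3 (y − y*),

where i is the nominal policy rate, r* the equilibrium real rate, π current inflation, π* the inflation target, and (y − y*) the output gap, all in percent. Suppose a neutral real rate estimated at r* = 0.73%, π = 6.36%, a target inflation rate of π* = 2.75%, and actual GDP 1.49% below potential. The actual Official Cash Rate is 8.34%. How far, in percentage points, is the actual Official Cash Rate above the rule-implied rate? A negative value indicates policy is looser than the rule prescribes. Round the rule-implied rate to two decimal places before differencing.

0.55 pp

Output 1.49% below potential → (y − y*) = -1.49.
i = 0.73 + 2.75 + 1.73 × (6.36 − 2.75) + 1.3 × (-1.49)
   = 0.73 + 2.75 + 6.2453 − 1.937 = 7.79
Deviation = 8.34 − 7.79 = 0.55 pp.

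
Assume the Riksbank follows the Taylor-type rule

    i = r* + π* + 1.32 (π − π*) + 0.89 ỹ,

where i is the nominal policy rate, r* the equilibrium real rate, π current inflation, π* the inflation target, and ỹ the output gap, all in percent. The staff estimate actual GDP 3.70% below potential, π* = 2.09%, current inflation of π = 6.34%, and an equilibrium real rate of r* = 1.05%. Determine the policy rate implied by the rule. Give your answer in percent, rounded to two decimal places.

Output 3.70% below potential → ỹ = -3.70.
i = 1.05 + 2.09 + 1.32 × (6.34 − 2.09) + 0.89 × (-3.70)
   = 1.05 + 2.09 + 5.61 − 3.293 = 5.46

5.46%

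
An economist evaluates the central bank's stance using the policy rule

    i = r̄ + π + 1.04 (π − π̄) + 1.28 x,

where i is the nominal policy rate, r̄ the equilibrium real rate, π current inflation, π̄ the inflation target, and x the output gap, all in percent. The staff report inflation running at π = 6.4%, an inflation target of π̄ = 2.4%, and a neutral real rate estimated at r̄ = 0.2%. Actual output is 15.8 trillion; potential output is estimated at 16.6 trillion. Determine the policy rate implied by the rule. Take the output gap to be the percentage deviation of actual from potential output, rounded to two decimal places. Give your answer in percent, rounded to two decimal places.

4.59%

Output gap = 100 × (15.8 − 16.6) / 16.6 = -4.82%.
i = 0.20 + 6.40 + 1.04 × (6.40 − 2.40) + 1.28 × (-4.82)
   = 0.20 + 6.4 + 4.16 − 6.1696 = 4.59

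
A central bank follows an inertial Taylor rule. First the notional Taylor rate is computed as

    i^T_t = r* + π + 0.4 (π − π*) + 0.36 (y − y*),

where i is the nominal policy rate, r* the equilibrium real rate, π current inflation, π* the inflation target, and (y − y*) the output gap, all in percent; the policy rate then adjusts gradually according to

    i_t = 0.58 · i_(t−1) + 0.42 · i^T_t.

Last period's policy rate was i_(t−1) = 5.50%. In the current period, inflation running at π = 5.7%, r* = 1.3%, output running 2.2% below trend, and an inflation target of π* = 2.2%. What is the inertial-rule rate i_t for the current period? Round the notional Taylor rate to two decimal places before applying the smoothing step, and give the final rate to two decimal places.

6.39%

Output 2.2% below potential → (y − y*) = -2.2.
i^T_t = 1.3 + 5.7 + 0.4 × (5.7 − 2.2) + 0.36 × (-2.2)
   = 1.3 + 5.7 + 1.4 − 0.792 = 7.61
i_t = 0.58 × 5.50 + 0.42 × 7.61 = 3.19 + 3.1962 = 6.39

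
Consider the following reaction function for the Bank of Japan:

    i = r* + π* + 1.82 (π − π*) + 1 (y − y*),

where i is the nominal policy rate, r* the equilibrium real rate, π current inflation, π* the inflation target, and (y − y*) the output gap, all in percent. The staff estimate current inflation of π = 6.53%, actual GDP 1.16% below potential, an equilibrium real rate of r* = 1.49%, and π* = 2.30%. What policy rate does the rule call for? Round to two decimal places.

10.33%

Output 1.16% below potential → (y − y*) = -1.16.
i = 1.49 + 2.30 + 1.82 × (6.53 − 2.30) + 1 × (-1.16)
   = 1.49 + 2.3 + 7.6986 − 1.16 = 10.33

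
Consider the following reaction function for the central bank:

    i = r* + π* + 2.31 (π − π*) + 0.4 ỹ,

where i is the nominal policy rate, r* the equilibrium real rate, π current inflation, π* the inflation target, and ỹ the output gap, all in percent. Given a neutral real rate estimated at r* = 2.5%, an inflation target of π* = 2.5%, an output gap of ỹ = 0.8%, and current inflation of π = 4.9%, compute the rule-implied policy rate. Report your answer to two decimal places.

10.86%

i = 2.5 + 2.5 + 2.31 × (4.9 − 2.5) + 0.4 × 0.8
   = 2.5 + 2.5 + 5.544 + 0.32 = 10.86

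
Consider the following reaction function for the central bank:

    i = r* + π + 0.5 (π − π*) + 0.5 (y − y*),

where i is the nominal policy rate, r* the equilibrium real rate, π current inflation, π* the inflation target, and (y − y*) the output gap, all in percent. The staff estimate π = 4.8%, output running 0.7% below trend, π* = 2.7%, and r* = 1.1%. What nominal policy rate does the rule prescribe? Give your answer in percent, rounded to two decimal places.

Output 0.7% below potential → (y − y*) = -0.7.
i = 1.1 + 4.8 + 0.5 × (4.8 − 2.7) + 0.5 × (-0.7)
   = 1.1 + 4.8 + 1.05 − 0.35 = 6.60

6.60%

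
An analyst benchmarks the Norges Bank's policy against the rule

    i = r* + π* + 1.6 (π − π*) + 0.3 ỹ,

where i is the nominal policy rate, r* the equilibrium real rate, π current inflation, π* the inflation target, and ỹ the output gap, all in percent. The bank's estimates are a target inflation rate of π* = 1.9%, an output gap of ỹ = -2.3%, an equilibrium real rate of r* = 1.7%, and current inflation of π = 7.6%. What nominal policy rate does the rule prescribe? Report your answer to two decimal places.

i = 1.7 + 1.9 + 1.6 × (7.6 − 1.9) + 0.3 × (-2.3)
   = 1.7 + 1.9 + 9.12 − 0.69 = 12.03

12.03%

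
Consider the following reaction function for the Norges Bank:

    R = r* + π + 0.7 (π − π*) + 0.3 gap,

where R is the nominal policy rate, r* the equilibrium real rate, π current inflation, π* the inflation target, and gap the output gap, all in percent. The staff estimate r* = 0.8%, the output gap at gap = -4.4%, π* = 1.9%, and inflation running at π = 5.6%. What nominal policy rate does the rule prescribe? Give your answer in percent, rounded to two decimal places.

R = 0.8 + 5.6 + 0.7 × (5.6 − 1.9) + 0.3 × (-4.4)
   = 0.8 + 5.6 + 2.59 − 1.32 = 7.67

7.67%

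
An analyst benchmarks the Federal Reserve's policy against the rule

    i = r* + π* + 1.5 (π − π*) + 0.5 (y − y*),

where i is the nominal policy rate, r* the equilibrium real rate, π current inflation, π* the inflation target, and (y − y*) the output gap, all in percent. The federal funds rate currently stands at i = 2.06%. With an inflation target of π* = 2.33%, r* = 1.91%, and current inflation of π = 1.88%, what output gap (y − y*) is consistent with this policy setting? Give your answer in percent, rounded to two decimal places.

0.5 (y − y*) = 2.06 − 1.91 − 2.33 − 1.5 × (1.88 − 2.33) = -1.505
(y − y*) = -1.505 / 0.5 = -3.01

-3.01%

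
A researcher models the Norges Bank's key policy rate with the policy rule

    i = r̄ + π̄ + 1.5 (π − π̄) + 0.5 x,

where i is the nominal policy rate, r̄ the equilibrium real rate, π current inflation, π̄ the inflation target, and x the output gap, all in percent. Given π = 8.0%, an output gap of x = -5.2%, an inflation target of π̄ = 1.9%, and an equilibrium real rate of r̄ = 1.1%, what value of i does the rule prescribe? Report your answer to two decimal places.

i = 1.1 + 1.9 + 1.5 × (8.0 − 1.9) + 0.5 × (-5.2)
   = 1.1 + 1.9 + 9.15 − 2.6 = 9.55

9.55%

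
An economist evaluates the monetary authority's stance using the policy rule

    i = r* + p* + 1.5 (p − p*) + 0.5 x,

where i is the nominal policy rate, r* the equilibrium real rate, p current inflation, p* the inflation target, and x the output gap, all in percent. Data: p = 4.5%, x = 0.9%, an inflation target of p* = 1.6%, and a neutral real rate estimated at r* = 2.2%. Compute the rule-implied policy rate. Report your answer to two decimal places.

8.60%

i = 2.2 + 1.6 + 1.5 × (4.5 − 1.6) + 0.5 × 0.9
   = 2.2 + 1.6 + 4.35 + 0.45 = 8.60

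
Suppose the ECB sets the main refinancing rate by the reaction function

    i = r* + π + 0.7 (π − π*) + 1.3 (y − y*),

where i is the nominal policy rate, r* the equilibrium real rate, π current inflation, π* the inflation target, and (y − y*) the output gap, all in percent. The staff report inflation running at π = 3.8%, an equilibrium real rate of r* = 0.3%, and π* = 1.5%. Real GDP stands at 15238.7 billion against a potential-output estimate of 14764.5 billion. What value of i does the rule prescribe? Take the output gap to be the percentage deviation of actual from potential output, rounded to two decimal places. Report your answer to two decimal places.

Output gap = 100 × (15238.7 − 14764.5) / 14764.5 = 3.21%.
i = 0.30 + 3.80 + 0.7 × (3.80 − 1.50) + 1.3 × 3.21
   = 0.30 + 3.8 + 1.61 + 4.173 = 9.88

9.88%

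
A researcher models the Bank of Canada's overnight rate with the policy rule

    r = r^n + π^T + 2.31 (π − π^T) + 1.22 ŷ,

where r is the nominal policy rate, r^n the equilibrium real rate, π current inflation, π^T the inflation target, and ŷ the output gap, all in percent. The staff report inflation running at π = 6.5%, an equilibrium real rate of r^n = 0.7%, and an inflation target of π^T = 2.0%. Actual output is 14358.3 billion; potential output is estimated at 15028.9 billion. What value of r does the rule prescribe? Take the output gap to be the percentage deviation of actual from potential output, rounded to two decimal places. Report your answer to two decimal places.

7.65%

Output gap = 100 × (14358.3 − 15028.9) / 15028.9 = -4.46%.
r = 0.70 + 2.00 + 2.31 × (6.50 − 2.00) + 1.22 × (-4.46)
   = 0.70 + 2 + 10.395 − 5.4412 = 7.65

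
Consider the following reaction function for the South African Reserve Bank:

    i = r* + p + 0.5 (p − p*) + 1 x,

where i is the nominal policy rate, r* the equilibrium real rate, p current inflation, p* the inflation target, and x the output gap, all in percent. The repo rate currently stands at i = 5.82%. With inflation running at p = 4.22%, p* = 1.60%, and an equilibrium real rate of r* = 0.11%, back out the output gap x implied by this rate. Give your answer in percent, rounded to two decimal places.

0.18%

1 x = 5.82 − 0.11 − 4.22 − 0.5 × (4.22 − 1.60) = 0.18
x = 0.18 / 1 = 0.18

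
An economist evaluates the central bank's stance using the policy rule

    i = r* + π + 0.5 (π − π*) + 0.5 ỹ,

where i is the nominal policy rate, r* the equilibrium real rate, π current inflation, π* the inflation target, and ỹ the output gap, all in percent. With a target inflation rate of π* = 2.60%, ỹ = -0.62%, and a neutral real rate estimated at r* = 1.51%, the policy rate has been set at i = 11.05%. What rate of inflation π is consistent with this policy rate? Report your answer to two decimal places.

Collecting π: i = r* + (1 + 0.5) π − 0.5 π* + 0.5 ỹ
1.5 π = 11.05 − 1.51 + 0.5 × 2.60 − 0.5 × (-0.62) = 11.15
π = 11.15 / 1.5 = 7.43

7.43%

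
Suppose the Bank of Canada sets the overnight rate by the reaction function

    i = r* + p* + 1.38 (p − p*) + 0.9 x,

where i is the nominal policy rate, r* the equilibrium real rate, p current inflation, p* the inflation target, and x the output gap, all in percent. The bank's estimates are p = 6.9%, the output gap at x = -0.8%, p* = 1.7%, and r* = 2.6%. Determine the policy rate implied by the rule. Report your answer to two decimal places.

10.76%

i = 2.6 + 1.7 + 1.38 × (6.9 − 1.7) + 0.9 × (-0.8)
   = 2.6 + 1.7 + 7.176 − 0.72 = 10.76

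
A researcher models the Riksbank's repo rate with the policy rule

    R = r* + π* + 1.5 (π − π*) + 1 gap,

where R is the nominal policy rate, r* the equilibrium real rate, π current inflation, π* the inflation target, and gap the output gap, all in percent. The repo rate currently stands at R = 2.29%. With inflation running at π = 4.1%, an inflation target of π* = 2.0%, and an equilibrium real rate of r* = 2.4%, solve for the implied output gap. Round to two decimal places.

-5.26%

1 gap = 2.29 − 2.4 − 2.0 − 1.5 × (4.1 − 2.0) = -5.26
gap = -5.26 / 1 = -5.26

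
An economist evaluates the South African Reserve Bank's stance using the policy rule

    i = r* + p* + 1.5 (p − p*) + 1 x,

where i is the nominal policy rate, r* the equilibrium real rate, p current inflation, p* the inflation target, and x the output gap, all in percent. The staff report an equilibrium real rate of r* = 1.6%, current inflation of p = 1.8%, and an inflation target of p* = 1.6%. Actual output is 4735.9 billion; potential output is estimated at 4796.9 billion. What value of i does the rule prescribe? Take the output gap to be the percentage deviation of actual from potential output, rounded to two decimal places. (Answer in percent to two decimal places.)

2.23%

Output gap = 100 × (4735.9 − 4796.9) / 4796.9 = -1.27%.
i = 1.60 + 1.60 + 1.5 × (1.80 − 1.60) + 1 × (-1.27)
   = 1.60 + 1.6 + 0.3 − 1.27 = 2.23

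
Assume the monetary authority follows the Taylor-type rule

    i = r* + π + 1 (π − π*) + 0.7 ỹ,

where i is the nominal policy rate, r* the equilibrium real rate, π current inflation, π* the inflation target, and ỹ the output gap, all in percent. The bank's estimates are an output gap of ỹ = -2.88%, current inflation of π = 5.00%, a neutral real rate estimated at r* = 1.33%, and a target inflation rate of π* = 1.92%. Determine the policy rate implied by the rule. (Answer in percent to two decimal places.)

i = 1.33 + 5.00 + 1 × (5.00 − 1.92) + 0.7 × (-2.88)
   = 1.33 + 5 + 3.08 − 2.016 = 7.39

7.39%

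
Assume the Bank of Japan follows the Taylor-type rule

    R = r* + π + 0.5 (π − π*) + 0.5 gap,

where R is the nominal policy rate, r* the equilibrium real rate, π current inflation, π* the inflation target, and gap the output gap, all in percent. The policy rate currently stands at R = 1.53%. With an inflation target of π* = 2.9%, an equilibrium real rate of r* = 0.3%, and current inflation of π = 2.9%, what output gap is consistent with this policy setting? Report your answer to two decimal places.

0.5 gap = 1.53 − 0.3 − 2.9 − 0.5 × (2.9 − 2.9) = -1.67
gap = -1.67 / 0.5 = -3.34

-3.34%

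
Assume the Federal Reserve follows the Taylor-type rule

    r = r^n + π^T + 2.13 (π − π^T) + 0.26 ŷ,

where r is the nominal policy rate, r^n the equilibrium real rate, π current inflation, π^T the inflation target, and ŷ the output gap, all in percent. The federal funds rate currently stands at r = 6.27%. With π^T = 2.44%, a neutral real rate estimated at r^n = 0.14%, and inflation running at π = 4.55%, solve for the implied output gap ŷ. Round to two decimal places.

-3.09%

0.26 ŷ = 6.27 − 0.14 − 2.44 − 2.13 × (4.55 − 2.44) = -0.8043
ŷ = -0.8043 / 0.26 = -3.09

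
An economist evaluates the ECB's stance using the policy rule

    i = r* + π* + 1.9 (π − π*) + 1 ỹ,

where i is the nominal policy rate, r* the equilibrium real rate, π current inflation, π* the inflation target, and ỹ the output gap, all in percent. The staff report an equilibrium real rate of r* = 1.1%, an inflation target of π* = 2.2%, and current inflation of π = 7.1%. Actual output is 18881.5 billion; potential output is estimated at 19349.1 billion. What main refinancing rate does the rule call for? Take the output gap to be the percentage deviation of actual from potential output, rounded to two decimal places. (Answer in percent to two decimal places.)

Output gap = 100 × (18881.5 − 19349.1) / 19349.1 = -2.42%.
i = 1.10 + 2.20 + 1.9 × (7.10 − 2.20) + 1 × (-2.42)
   = 1.10 + 2.2 + 9.31 − 2.42 = 10.19

10.19%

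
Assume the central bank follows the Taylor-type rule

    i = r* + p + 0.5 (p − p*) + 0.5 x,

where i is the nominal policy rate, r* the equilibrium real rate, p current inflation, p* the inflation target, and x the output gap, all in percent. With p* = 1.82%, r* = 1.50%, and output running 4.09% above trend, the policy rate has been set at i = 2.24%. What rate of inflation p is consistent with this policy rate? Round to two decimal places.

-0.26%

Output 4.09% above potential → x = 4.09.
Collecting p: i = r* + (1 + 0.5) p − 0.5 p* + 0.5 x
1.5 p = 2.24 − 1.50 + 0.5 × 1.82 − 0.5 × 4.09 = -0.395
p = -0.395 / 1.5 = -0.26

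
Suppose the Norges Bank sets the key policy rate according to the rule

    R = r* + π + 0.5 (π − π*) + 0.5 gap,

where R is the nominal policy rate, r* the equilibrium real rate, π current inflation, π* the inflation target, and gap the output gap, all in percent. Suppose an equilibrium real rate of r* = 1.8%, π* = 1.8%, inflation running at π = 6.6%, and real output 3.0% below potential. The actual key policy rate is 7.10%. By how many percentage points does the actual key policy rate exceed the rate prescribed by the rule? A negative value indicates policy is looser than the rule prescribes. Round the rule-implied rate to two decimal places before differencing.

-2.20 pp

Output 3.0% below potential → gap = -3.0.
R = 1.8 + 6.6 + 0.5 × (6.6 − 1.8) + 0.5 × (-3.0)
   = 1.8 + 6.6 + 2.4 − 1.5 = 9.30
Deviation = 7.10 − 9.30 = -2.20 pp.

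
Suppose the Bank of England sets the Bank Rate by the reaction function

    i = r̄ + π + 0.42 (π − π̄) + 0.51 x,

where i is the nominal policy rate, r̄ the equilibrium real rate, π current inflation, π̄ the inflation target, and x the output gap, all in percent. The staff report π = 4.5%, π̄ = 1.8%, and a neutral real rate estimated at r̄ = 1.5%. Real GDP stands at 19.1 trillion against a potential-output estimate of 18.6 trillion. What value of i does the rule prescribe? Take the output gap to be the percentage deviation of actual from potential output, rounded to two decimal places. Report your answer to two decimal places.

8.51%

Output gap = 100 × (19.1 − 18.6) / 18.6 = 2.69%.
i = 1.50 + 4.50 + 0.42 × (4.50 − 1.80) + 0.51 × 2.69
   = 1.50 + 4.5 + 1.134 + 1.3719 = 8.51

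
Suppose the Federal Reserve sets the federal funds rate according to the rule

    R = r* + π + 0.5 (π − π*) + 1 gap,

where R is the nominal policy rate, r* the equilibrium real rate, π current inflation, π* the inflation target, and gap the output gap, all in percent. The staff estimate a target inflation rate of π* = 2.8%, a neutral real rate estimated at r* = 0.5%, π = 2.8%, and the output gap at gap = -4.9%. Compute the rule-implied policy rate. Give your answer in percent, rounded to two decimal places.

R = 0.5 + 2.8 + 0.5 × (2.8 − 2.8) + 1 × (-4.9)
   = 0.5 + 2.8 + 0 − 4.9 = -1.60

-1.60%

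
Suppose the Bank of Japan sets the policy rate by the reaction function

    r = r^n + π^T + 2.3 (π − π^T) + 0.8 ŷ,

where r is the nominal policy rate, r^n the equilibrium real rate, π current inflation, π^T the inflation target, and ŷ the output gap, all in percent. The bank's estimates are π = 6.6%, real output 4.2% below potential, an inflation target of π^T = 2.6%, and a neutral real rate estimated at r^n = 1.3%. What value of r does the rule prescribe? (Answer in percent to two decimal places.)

Output 4.2% below potential → ŷ = -4.2.
r = 1.3 + 2.6 + 2.3 × (6.6 − 2.6) + 0.8 × (-4.2)
   = 1.3 + 2.6 + 9.2 − 3.36 = 9.74

9.74%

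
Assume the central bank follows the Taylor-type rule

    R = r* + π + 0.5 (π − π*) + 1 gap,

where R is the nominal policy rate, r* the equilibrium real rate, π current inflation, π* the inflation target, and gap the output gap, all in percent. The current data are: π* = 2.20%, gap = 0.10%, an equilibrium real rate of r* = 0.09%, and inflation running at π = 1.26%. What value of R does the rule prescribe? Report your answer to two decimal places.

R = 0.09 + 1.26 + 0.5 × (1.26 − 2.20) + 1 × 0.10
   = 0.09 + 1.26 − 0.47 + 0.1 = 0.98

0.98%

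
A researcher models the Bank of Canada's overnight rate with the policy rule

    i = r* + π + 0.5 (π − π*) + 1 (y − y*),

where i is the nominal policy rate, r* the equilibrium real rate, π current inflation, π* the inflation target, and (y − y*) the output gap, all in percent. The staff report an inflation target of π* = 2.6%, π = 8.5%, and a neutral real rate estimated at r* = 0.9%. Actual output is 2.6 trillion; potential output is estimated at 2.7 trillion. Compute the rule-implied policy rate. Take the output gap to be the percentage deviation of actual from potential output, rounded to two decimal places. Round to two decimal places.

Output gap = 100 × (2.6 − 2.7) / 2.7 = -3.70%.
i = 0.90 + 8.50 + 0.5 × (8.50 − 2.60) + 1 × (-3.70)
   = 0.90 + 8.5 + 2.95 − 3.7 = 8.65

8.65%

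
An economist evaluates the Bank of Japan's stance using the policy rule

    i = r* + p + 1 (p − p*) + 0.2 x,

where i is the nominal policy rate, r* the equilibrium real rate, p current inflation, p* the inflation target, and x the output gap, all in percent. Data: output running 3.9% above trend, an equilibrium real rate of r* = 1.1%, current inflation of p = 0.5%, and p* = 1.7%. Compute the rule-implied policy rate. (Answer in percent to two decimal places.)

1.18%

Output 3.9% above potential → x = 3.9.
i = 1.1 + 0.5 + 1 × (0.5 − 1.7) + 0.2 × 3.9
   = 1.1 + 0.5 − 1.2 + 0.78 = 1.18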